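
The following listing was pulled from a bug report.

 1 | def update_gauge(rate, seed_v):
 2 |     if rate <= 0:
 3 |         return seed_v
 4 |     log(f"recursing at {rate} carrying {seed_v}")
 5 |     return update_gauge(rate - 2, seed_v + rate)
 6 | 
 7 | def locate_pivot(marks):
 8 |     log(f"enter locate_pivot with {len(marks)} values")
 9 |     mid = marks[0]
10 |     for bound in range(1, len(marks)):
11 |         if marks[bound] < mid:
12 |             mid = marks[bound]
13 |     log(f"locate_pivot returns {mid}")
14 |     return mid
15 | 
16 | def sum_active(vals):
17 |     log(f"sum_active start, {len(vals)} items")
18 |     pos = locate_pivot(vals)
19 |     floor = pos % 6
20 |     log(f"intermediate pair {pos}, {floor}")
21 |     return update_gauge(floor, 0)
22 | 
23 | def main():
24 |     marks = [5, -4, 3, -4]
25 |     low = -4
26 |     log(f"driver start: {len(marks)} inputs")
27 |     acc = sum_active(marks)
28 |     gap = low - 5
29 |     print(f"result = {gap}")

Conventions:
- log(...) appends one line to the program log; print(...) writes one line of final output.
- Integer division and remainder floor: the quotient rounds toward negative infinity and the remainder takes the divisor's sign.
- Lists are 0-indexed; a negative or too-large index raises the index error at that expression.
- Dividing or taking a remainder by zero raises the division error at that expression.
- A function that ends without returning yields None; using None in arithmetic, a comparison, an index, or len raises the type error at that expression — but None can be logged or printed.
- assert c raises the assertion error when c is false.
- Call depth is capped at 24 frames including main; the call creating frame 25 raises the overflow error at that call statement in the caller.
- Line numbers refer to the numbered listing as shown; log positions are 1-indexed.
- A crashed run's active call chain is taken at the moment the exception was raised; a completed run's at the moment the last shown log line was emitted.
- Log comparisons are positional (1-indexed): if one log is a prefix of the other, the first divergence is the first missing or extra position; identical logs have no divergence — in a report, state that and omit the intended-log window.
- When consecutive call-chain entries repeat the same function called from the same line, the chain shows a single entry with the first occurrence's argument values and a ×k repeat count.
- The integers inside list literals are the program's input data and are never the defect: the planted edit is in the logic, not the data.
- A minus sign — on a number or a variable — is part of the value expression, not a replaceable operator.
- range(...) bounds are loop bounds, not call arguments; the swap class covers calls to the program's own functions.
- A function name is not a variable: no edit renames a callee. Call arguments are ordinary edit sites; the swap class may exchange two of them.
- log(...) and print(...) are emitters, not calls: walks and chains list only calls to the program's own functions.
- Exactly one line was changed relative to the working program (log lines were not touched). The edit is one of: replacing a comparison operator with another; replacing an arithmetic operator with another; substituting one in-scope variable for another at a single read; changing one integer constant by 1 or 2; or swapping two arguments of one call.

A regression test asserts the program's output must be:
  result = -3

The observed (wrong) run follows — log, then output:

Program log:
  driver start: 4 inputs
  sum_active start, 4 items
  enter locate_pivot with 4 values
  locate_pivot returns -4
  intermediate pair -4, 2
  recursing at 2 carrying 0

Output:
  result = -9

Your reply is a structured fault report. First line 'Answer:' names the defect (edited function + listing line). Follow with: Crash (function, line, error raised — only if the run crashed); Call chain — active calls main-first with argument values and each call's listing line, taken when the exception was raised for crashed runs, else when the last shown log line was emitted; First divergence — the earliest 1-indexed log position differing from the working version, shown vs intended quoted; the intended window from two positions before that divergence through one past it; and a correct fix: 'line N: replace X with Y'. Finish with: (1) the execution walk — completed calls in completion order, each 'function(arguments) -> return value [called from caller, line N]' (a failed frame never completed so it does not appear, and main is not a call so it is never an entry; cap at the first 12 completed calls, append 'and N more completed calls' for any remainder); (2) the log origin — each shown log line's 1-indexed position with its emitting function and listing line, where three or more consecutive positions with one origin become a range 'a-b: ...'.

Answer: the defect is in main at line 28.
Key fact: The two runs log identically and part ways only at the printed values.
Call chain: main -> sum_active([5, -4, 3, -4]) (called at line 27) -> update_gauge(2, 0) (called at line 21).
First divergence: there is none — every log position agrees.
Execution walk:
  locate_pivot([5, -4, 3, -4]) -> -4  [called from sum_active, line 18]
  update_gauge(0, 2) -> 2  [called from update_gauge, line 5]
  update_gauge(2, 0) -> 2  [called from sum_active, line 21]
  sum_active([5, -4, 3, -4]) -> 2  [called from main, line 27]
Log line origins:
  1 — main, line 26
  2 — sum_active, line 17
  3 — locate_pivot, line 8
  4 — locate_pivot, line 13
  5 — sum_active, line 20
  6 — update_gauge, line 4
A correct fix: line 28: replace `low` with `acc`.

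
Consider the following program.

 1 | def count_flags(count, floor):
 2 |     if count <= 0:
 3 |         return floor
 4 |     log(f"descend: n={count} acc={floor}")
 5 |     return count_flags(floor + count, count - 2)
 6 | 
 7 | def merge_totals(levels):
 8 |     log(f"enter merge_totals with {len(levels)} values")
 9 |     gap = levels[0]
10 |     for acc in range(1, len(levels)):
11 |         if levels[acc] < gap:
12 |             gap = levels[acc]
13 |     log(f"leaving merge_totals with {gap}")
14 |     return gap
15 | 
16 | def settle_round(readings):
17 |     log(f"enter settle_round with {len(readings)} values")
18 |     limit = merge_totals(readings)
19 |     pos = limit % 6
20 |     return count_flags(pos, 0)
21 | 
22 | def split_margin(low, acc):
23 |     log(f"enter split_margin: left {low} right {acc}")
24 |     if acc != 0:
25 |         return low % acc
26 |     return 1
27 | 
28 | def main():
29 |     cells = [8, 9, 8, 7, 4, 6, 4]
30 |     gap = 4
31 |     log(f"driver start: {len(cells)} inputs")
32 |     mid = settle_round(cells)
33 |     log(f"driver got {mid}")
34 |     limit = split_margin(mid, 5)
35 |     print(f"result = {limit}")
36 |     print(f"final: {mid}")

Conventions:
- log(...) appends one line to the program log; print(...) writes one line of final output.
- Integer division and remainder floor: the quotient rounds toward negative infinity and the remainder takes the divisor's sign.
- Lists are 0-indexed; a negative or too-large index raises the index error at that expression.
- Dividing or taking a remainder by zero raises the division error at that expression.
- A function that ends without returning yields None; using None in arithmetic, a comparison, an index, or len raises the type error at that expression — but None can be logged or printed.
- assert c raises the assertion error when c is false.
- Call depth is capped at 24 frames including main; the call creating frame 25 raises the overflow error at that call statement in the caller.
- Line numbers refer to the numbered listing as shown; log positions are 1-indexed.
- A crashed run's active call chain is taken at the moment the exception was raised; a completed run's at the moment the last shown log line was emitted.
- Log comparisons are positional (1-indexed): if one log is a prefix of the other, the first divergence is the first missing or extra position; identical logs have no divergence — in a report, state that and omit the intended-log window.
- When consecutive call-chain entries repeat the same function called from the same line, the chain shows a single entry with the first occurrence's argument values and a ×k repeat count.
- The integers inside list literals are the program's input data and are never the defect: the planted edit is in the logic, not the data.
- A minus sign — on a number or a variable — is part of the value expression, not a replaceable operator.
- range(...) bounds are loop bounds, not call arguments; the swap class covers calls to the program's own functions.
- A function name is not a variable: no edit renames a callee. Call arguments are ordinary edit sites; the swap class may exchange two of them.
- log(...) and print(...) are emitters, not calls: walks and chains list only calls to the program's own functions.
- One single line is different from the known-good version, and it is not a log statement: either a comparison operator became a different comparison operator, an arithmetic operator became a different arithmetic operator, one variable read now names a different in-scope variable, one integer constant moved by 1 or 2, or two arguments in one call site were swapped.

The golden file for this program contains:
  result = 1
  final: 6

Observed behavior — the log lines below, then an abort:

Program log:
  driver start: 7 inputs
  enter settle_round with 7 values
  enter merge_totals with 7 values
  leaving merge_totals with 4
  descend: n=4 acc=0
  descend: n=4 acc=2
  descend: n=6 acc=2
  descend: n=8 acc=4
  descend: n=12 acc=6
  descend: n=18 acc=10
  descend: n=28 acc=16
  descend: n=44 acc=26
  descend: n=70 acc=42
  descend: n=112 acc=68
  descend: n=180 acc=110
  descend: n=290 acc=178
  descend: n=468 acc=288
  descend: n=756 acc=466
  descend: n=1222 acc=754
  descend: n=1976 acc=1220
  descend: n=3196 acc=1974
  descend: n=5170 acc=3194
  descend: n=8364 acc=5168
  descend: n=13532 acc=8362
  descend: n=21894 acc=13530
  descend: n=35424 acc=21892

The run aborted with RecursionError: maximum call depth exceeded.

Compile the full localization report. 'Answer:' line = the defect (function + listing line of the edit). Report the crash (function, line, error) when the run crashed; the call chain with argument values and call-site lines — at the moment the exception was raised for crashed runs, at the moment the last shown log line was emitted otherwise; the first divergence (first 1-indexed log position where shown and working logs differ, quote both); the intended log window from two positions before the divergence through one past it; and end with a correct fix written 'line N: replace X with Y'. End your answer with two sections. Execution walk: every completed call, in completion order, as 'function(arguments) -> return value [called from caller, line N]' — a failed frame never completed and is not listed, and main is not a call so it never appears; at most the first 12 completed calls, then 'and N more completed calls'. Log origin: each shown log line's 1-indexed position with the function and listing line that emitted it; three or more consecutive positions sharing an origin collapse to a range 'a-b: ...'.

Answer: the defect is in count_flags at line 5.
Key observation: Position 6 is the first bad log line: 'descend: n=4 acc=2' should read 'descend: n=2 acc=4'.
Crash: count_flags, line 5, RecursionError.
Call chain: main -> settle_round([8, 9, 8, 7, 4, 6, 4]) (called at line 32) -> count_flags(4, 0) (called at line 20) -> count_flags(4, 2) (called at line 5) ×21.
First divergence: position 6 — shown 'descend: n=4 acc=2', intended 'descend: n=2 acc=4'.
Intended log window:
  4: leaving merge_totals with 4
  5: descend: n=4 acc=0
  6: descend: n=2 acc=4
  7: driver got 6
Execution walk:
  merge_totals([8, 9, 8, 7, 4, 6, 4]) -> 4  [called from settle_round, line 18]
Origin of each log line:
  1 — main, line 31
  2 — settle_round, line 17
  3 — merge_totals, line 8
  4 — merge_totals, line 13
  5-26 — count_flags, line 4
A correct fix: line 5: replace `count_flags(floor + count, count - 2)` with `count_flags(count - 2, floor + count)`.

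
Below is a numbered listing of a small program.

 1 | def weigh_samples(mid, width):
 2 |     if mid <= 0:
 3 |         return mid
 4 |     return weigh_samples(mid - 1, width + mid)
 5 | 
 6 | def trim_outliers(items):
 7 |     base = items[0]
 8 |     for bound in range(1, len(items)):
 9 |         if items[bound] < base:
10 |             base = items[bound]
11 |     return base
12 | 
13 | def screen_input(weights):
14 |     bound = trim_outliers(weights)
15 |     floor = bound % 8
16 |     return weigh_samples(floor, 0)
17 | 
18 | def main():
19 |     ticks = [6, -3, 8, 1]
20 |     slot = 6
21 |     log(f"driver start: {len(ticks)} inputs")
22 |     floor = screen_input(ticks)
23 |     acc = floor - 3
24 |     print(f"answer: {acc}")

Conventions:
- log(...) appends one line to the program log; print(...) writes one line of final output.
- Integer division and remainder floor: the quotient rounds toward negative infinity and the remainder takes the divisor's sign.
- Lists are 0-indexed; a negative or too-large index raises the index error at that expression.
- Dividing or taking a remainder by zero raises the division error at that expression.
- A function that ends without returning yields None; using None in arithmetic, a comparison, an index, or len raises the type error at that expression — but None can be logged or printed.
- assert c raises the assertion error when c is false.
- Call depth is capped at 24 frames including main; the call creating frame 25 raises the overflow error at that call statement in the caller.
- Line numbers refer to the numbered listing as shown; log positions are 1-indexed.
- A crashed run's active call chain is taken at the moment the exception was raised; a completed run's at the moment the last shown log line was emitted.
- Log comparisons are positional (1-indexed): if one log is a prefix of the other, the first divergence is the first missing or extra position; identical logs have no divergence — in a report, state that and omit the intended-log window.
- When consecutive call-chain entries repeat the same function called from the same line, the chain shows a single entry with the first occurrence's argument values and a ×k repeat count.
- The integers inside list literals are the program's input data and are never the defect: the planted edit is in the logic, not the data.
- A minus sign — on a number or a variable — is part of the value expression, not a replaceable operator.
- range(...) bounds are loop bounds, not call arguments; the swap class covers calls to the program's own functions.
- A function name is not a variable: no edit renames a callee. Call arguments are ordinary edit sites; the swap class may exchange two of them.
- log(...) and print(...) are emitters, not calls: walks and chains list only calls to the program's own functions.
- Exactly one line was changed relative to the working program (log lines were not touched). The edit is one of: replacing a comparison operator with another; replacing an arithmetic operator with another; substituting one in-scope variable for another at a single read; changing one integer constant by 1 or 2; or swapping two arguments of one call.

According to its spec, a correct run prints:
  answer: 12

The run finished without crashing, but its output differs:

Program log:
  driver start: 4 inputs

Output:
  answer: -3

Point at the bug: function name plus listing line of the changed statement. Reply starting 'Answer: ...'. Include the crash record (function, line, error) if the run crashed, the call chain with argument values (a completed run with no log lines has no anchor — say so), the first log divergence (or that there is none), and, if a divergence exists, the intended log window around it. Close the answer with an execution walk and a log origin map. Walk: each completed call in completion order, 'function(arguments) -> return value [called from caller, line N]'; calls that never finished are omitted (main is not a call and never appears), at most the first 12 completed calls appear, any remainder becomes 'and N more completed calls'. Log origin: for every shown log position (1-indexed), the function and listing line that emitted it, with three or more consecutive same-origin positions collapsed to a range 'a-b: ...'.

Answer: the defect is in weigh_samples at line 3.
Key fact: No log line changed; the fault shows up purely in the output.
Call chain: main.
First divergence: none; the two logs match at every position.
Execution walk:
  trim_outliers([6, -3, 8, 1]) -> -3  [called from screen_input, line 14]
  weigh_samples(0, 15) -> 0  [called from weigh_samples, line 4]
  weigh_samples(1, 14) -> 0  [called from weigh_samples, line 4]
  weigh_samples(2, 12) -> 0  [called from weigh_samples, line 4]
  weigh_samples(3, 9) -> 0  [called from weigh_samples, line 4]
  weigh_samples(4, 5) -> 0  [called from weigh_samples, line 4]
  weigh_samples(5, 0) -> 0  [called from screen_input, line 16]
  screen_input([6, -3, 8, 1]) -> 0  [called from main, line 22]
Log line origins:
  1: from main, line 21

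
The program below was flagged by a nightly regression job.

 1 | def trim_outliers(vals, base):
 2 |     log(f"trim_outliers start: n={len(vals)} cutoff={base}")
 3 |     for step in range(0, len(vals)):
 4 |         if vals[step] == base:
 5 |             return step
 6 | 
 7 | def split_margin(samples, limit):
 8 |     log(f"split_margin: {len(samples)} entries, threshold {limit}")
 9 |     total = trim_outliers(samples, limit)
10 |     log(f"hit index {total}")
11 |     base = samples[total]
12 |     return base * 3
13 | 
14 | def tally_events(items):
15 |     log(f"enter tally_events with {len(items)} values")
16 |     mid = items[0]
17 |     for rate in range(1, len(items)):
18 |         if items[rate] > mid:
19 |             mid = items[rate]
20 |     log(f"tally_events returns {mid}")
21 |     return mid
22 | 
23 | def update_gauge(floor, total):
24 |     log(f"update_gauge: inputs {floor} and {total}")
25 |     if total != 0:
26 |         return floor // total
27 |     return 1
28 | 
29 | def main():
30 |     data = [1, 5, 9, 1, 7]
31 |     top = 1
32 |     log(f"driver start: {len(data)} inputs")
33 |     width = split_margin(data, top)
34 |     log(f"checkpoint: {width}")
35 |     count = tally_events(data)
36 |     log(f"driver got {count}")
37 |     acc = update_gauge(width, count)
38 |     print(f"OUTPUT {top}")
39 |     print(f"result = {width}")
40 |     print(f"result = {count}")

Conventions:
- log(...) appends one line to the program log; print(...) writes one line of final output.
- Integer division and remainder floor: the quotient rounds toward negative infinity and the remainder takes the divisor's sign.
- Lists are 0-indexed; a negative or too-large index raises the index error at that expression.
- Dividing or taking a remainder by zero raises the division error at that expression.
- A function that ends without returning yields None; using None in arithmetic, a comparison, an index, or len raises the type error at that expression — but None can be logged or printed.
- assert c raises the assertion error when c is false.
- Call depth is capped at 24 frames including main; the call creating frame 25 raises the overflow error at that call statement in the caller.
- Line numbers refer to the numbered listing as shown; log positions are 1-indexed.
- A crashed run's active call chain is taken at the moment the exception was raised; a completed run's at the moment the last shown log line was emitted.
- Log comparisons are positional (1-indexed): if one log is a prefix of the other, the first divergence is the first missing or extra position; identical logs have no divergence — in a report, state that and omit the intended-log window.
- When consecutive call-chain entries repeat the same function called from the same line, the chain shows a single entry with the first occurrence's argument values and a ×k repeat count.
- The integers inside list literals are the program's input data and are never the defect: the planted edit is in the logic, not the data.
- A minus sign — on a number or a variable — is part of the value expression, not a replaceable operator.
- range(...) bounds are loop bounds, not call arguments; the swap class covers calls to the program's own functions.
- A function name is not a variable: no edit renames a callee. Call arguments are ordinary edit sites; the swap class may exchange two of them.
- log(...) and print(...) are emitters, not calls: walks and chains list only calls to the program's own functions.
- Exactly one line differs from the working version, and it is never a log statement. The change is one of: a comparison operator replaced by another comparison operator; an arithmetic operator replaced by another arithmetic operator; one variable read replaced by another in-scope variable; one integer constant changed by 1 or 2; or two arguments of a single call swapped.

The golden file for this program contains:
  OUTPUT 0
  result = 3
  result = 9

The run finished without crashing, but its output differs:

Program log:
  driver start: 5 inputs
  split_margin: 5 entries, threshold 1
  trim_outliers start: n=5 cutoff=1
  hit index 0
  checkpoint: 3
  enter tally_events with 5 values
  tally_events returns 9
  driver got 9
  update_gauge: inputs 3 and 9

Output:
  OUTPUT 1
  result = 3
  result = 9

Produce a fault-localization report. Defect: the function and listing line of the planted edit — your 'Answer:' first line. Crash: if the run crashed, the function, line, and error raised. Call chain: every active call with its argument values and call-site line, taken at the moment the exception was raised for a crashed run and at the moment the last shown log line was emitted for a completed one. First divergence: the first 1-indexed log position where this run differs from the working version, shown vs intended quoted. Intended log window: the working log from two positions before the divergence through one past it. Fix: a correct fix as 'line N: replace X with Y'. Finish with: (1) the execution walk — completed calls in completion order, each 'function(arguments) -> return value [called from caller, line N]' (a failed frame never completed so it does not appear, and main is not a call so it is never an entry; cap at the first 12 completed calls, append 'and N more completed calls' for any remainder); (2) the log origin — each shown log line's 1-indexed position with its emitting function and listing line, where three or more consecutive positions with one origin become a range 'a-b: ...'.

Answer: the defect is in main at line 38.
The tell: No log line changed; the fault shows up purely in the output.
Call chain: main -> update_gauge(3, 9) (called at line 37).
First divergence: none (the log streams are identical).
Execution walk:
  trim_outliers([1, 5, 9, 1, 7], 1) -> 0  [called from split_margin, line 9]
  split_margin([1, 5, 9, 1, 7], 1) -> 3  [called from main, line 33]
  tally_events([1, 5, 9, 1, 7]) -> 9  [called from main, line 35]
  update_gauge(3, 9) -> 0  [called from main, line 37]
Log origins:
  1: logged in main at line 32
  2: logged in split_margin at line 8
  3: logged in trim_outliers at line 2
  4: logged in split_margin at line 10
  5: logged in main at line 34
  6: logged in tally_events at line 15
  7: logged in tally_events at line 20
  8: logged in main at line 36
  9: logged in update_gauge at line 24
A correct fix: line 38: replace `top` with `acc`.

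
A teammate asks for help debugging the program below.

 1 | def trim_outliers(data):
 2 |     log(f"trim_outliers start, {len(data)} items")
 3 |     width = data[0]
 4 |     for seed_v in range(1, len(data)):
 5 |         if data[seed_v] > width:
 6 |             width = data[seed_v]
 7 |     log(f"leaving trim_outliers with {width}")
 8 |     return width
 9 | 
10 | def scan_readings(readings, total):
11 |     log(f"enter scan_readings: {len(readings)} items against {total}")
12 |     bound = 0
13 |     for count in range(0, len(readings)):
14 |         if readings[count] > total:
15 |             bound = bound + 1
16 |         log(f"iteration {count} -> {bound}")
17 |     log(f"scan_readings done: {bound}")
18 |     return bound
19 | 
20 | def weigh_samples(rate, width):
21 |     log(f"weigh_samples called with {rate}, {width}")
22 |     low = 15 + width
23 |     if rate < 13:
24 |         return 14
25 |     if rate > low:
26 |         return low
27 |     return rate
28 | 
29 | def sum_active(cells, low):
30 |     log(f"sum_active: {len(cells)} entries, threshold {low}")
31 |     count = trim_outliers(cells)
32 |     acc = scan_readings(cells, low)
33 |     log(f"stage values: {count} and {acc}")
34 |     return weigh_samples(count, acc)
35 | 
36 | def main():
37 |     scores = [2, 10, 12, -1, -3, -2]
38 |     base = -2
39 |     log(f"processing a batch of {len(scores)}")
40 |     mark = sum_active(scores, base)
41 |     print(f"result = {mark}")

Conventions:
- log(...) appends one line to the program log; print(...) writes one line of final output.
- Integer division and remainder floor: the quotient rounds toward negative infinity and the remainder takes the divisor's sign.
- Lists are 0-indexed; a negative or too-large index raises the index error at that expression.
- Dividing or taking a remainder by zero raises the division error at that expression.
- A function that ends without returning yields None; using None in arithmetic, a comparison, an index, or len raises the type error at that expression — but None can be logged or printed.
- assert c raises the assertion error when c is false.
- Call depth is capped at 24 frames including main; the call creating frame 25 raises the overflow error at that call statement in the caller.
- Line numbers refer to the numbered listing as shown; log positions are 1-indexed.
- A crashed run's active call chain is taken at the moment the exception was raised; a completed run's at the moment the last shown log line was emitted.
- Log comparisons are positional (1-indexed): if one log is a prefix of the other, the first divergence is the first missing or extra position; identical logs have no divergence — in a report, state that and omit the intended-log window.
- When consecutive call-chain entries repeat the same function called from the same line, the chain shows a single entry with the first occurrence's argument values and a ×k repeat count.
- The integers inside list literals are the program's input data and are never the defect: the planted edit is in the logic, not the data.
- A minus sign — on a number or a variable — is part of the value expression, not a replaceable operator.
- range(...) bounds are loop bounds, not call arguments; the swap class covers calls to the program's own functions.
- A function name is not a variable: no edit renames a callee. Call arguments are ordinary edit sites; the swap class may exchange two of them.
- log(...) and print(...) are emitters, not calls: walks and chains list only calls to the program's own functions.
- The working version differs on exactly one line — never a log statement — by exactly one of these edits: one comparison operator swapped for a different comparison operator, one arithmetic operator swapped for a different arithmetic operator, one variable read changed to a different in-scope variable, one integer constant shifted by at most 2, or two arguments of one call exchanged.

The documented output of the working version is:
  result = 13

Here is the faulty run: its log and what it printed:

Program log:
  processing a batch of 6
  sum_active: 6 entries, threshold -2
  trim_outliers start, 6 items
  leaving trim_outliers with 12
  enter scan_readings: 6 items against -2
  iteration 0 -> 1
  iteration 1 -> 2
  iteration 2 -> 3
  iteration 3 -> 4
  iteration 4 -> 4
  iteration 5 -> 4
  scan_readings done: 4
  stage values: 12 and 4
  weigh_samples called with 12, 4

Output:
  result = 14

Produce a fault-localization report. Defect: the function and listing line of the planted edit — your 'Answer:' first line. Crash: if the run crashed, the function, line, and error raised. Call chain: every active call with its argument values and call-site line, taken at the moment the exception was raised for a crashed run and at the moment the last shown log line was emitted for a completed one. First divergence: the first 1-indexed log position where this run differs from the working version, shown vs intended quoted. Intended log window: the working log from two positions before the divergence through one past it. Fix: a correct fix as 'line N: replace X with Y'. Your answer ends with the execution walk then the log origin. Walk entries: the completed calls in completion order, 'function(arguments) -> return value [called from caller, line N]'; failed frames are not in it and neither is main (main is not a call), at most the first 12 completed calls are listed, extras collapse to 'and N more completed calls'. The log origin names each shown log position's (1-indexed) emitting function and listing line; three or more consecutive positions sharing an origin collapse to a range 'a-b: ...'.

Answer: the defect is in weigh_samples at line 24.
Key fact: No log line changed; the fault shows up purely in the output.
Call chain: main -> sum_active([2, 10, 12, -1, -3, -2], -2) (called at line 40) -> weigh_samples(12, 4) (called at line 34).
First divergence: none (the log streams are identical).
Execution walk:
  trim_outliers([2, 10, 12, -1, -3, -2]) -> 12  [called from sum_active, line 31]
  scan_readings([2, 10, 12, -1, -3, -2], -2) -> 4  [called from sum_active, line 32]
  weigh_samples(12, 4) -> 14  [called from sum_active, line 34]
  sum_active([2, 10, 12, -1, -3, -2], -2) -> 14  [called from main, line 40]
Log origins:
  1: logged in main at line 39
  2: logged in sum_active at line 30
  3: logged in trim_outliers at line 2
  4: logged in trim_outliers at line 7
  5: logged in scan_readings at line 11
  6-11: logged in scan_readings at line 16
  12: logged in scan_readings at line 17
  13: logged in sum_active at line 33
  14: logged in weigh_samples at line 21
A correct fix: line 24: replace `14` with `13`.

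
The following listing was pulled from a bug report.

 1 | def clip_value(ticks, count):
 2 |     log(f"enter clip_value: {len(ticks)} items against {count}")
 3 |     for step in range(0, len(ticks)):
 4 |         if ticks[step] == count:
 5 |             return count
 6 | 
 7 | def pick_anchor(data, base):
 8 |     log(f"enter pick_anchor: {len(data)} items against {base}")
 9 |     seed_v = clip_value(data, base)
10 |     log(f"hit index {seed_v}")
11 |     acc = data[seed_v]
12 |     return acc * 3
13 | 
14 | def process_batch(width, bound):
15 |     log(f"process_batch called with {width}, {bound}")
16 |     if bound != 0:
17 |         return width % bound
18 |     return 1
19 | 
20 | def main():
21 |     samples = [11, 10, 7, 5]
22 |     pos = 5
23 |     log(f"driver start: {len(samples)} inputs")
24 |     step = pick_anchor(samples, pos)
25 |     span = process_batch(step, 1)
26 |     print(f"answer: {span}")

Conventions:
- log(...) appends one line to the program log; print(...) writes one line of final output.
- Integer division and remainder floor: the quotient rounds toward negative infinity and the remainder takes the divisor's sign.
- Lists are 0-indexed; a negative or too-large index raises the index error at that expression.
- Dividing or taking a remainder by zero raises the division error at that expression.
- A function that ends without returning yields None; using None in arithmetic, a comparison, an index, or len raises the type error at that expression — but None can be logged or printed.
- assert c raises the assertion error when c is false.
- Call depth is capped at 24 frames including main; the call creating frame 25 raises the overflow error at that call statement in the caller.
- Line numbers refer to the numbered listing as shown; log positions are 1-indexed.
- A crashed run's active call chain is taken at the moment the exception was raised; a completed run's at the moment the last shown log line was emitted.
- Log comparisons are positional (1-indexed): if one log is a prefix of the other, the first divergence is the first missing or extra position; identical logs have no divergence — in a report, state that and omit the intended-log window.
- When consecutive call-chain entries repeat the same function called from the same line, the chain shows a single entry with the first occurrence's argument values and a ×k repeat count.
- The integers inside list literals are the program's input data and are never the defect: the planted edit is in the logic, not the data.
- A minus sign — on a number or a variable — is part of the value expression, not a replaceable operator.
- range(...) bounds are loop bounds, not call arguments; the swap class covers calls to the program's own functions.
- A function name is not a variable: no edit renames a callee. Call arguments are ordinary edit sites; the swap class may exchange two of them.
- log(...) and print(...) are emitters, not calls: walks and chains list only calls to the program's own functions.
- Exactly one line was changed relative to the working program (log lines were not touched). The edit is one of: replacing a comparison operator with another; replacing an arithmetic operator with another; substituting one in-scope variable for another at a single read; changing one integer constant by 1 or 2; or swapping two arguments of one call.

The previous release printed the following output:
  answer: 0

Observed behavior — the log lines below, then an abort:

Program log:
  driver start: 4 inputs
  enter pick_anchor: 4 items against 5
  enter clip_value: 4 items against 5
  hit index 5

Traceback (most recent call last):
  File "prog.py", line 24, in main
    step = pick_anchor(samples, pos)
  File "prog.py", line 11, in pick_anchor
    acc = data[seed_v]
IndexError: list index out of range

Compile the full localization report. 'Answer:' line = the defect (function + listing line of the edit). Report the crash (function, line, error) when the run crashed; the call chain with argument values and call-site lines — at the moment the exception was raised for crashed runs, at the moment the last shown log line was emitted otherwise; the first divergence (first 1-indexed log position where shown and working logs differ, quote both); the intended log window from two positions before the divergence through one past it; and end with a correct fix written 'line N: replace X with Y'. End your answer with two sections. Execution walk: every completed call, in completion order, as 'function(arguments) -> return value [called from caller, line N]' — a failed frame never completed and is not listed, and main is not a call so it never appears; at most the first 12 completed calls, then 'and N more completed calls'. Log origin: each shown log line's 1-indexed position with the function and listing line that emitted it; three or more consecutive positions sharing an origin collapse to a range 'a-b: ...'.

Answer: the defect is in clip_value at line 5.
Core observation: Position 4 is the first bad log line: 'hit index 5' should read 'hit index 3'.
Crash: pick_anchor, line 11, IndexError.
Call chain: main -> pick_anchor([11, 10, 7, 5], 5) (called at line 24).
First divergence: position 4 — shown 'hit index 5', intended 'hit index 3'.
Intended log window:
  2: enter pick_anchor: 4 items against 5
  3: enter clip_value: 4 items against 5
  4: hit index 3
  5: process_batch called with 15, 1
Execution walk:
  clip_value([11, 10, 7, 5], 5) -> 5  [called from pick_anchor, line 9]
Log origins:
  1: logged in main at line 23
  2: logged in pick_anchor at line 8
  3: logged in clip_value at line 2
  4: logged in pick_anchor at line 10
A correct fix: line 5: replace `count` with `step`.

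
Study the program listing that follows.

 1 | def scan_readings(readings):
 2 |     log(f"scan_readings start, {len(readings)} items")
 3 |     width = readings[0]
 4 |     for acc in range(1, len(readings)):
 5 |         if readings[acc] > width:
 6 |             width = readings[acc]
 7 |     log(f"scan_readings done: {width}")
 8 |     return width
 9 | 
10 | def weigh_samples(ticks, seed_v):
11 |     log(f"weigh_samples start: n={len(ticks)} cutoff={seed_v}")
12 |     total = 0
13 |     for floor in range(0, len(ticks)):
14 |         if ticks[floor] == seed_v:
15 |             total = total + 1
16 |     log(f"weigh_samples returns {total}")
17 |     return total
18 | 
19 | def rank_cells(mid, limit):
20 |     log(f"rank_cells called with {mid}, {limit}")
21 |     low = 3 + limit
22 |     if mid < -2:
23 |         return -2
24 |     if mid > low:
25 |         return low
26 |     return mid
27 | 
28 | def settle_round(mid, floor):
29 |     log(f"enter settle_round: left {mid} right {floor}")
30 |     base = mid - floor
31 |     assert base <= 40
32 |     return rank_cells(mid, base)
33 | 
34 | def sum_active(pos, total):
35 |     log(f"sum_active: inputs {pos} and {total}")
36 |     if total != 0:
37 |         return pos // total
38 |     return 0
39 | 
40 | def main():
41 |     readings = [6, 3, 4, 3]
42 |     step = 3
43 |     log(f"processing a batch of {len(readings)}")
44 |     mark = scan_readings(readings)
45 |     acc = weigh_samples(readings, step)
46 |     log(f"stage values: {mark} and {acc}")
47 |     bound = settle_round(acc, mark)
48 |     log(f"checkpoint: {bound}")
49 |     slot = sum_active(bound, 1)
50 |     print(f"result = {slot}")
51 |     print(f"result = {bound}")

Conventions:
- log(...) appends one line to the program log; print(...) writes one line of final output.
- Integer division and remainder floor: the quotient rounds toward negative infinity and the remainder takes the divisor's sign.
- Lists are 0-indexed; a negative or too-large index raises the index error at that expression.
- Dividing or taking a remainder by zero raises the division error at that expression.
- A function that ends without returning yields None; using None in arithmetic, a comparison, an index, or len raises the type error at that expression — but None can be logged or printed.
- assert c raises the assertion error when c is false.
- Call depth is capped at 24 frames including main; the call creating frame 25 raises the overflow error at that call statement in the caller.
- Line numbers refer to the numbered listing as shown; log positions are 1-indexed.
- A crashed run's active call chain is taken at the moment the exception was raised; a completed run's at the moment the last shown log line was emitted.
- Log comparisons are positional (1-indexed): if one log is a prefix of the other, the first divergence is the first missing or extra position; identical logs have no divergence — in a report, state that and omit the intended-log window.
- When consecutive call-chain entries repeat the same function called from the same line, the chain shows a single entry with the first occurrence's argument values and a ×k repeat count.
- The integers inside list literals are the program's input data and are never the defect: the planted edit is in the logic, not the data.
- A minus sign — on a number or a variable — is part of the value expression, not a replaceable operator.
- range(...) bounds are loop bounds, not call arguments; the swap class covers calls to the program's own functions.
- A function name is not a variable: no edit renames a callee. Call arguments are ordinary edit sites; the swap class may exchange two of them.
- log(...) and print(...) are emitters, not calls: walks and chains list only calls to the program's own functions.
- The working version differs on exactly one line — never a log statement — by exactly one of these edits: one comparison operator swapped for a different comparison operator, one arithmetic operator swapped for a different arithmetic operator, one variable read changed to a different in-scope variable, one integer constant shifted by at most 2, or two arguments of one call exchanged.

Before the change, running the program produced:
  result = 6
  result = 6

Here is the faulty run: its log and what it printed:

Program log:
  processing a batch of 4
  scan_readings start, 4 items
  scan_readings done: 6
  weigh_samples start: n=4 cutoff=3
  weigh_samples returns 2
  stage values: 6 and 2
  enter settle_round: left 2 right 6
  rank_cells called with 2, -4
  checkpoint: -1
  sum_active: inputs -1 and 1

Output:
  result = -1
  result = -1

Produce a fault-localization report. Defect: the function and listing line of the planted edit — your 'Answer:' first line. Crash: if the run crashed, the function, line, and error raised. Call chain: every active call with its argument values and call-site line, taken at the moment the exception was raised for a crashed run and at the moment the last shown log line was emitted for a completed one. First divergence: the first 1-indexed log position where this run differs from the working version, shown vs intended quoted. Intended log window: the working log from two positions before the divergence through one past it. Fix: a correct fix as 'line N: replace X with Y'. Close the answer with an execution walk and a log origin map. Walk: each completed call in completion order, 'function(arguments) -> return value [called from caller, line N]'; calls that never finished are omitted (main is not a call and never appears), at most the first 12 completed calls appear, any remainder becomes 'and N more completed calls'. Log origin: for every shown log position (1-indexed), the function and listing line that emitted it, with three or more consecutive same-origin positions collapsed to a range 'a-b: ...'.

Answer: the defect is in main at line 47.
Core observation: The log first diverges at position 7: the faulty run prints 'enter settle_round: left 2 right 6' where the working version prints 'enter settle_round: left 6 right 2'.
Call chain: main -> sum_active(-1, 1) (called at line 49).
First divergence: position 7; shown 'enter settle_round: left 2 right 6' vs intended 'enter settle_round: left 6 right 2'.
Intended log window:
  5: weigh_samples returns 2
  6: stage values: 6 and 2
  7: enter settle_round: left 6 right 2
  8: rank_cells called with 6, 4
Execution walk:
  scan_readings([6, 3, 4, 3]) -> 6  [called from main, line 44]
  weigh_samples([6, 3, 4, 3], 3) -> 2  [called from main, line 45]
  rank_cells(2, -4) -> -1  [called from settle_round, line 32]
  settle_round(2, 6) -> -1  [called from main, line 47]
  sum_active(-1, 1) -> -1  [called from main, line 49]
Log origin:
  1: from main, line 43
  2: from scan_readings, line 2
  3: from scan_readings, line 7
  4: from weigh_samples, line 11
  5: from weigh_samples, line 16
  6: from main, line 46
  7: from settle_round, line 29
  8: from rank_cells, line 20
  9: from main, line 48
  10: from sum_active, line 35
A correct fix: line 47: replace `settle_round(acc, mark)` with `settle_round(mark, acc)`.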